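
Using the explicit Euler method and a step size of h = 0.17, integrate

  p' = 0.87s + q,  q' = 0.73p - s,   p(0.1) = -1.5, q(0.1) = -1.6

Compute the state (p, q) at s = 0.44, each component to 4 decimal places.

-2.0238, -2.0671

Euler on (p,q): p_{n+1} = p_n + h·p', q_{n+1} = q_n + h·q'.
0.100000: (-1.500000, -1.600000); f=(-1.513000, -1.195000) → (-1.757210, -1.803150)
0.270000: (-1.757210, -1.803150); f=(-1.568250, -1.552763) → (-2.023813, -2.067120)
(p(0.44), q(0.44)) ≈ (-2.0238, -2.0671)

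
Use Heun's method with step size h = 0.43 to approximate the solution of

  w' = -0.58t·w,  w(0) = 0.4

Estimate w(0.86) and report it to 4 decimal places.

0.3220

Heun: k1 = f(t_n, w_n); k2 = f(t_n + h, w_n + h·k1); w_{n+1} = w_n + (h/2)·(k1 + k2).
t=0.000000, w=0.400000:
  k1 = f(0.000000, 0.400000) = 0.000000
  k2 = f(0.430000, 0.400000) = -0.099760
  w ← 0.400000 + (0.43/2)·(0.000000 + (-0.099760)) = 0.378552
t=0.430000, w=0.378552:
  k1 = f(0.430000, 0.378552) = -0.094411
  k2 = f(0.860000, 0.337955) = -0.168572
  w ← 0.378552 + (0.43/2)·(-0.094411 + (-0.168572)) = 0.322010
w(0.86) ≈ 0.3220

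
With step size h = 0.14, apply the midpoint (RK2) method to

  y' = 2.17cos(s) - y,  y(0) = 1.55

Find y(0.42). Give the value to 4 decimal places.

Midpoint: k1 = f(s_n, y_n); k2 = f(s_n + h/2, y_n + (h/2)·k1); y_{n+1} = y_n + h·k2.
s=0.000000, y=1.550000:
  k1 = f(0.000000, 1.550000) = 0.620000
  k2 = f(0.070000, 1.593400) = 0.571286
  y ← 1.550000 + 0.14·0.571286 = 1.629980
s=0.140000, y=1.629980:
  k1 = f(0.140000, 1.629980) = 0.518789
  k2 = f(0.210000, 1.666295) = 0.456032
  y ← 1.629980 + 0.14·0.456032 = 1.693824
s=0.280000, y=1.693824:
  k1 = f(0.280000, 1.693824) = 0.391666
  k2 = f(0.350000, 1.721241) = 0.317198
  y ← 1.693824 + 0.14·0.317198 = 1.738232
y(0.42) ≈ 1.7382

1.7382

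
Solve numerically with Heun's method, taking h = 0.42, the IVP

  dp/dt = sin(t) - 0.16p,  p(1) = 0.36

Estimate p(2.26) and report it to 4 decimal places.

Heun: k1 = f(t_n, p_n); k2 = f(t_n + h, p_n + h·k1); p_{n+1} = p_n + (h/2)·(k1 + k2).
t=1.000000, p=0.360000:
  k1 = f(1.000000, 0.360000) = 0.783871
  k2 = f(1.420000, 0.689226) = 0.878376
  p ← 0.360000 + (0.42/2)·(0.783871 + 0.878376) = 0.709072
t=1.420000, p=0.709072:
  k1 = f(1.420000, 0.709072) = 0.875200
  k2 = f(1.840000, 1.076656) = 0.791718
  p ← 0.709072 + (0.42/2)·(0.875200 + 0.791718) = 1.059125
t=1.840000, p=1.059125:
  k1 = f(1.840000, 1.059125) = 0.794523
  k2 = f(2.260000, 1.392824) = 0.548901
  p ← 1.059125 + (0.42/2)·(0.794523 + 0.548901) = 1.341244
p(2.26) ≈ 1.3412

1.3412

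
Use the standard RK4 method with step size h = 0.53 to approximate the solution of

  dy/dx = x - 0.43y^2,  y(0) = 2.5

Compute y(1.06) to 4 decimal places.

1.5464

RK4: k1 = f(x_n, y_n); k2 = f(x_n + h/2, y_n + (h/2)·k1); k3 = f(x_n + h/2, y_n + (h/2)·k2); k4 = f(x_n + h, y_n + h·k3); y_{n+1} = y_n + (h/6)·(k1 + 2k2 + 2k3 + k4).
x=0.000000, y=2.500000:
  k1 = f(0.000000, 2.500000) = -2.687500
  k2 = f(0.265000, 1.787812) = -1.109398
  k3 = f(0.265000, 2.206010) = -1.827586
  k4 = f(0.530000, 1.531380) = -0.478403
  y ← 2.500000 + (0.53/6)·(k1 + 2k2 + 2k3 + k4) = 1.701478
x=0.530000, y=1.701478:
  k1 = f(0.530000, 1.701478) = -0.714862
  k2 = f(0.795000, 1.512040) = -0.188094
  k3 = f(0.795000, 1.651633) = -0.377994
  k4 = f(1.060000, 1.501141) = 0.091027
  y ← 1.701478 + (0.53/6)·(k1 + 2k2 + 2k3 + k4) = 1.546364
y(1.06) ≈ 1.5464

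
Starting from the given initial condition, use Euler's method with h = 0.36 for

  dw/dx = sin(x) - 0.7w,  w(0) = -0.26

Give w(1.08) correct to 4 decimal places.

0.2234

Euler: w_{n+1} = w_n + h·f(x_n, w_n).
x=0.000000, w=-0.260000: f=0.182000 → w ← -0.260000 + 0.36·0.182000 = -0.194480
x=0.360000, w=-0.194480: f=0.488410 → w ← -0.194480 + 0.36·0.488410 = -0.018652
x=0.720000, w=-0.018652: f=0.672441 → w ← -0.018652 + 0.36·0.672441 = 0.223427
w(1.08) ≈ 0.2234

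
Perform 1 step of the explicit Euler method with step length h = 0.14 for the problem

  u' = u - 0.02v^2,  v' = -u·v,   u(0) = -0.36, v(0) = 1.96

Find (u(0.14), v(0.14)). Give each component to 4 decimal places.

Euler on (u,v): u_{n+1} = u_n + h·u', v_{n+1} = v_n + h·v'.
0.000000: (-0.360000, 1.960000); f=(-0.436832, 0.705600) → (-0.421156, 2.058784)
(u(0.14), v(0.14)) ≈ (-0.4212, 2.0588)

-0.4212, 2.0588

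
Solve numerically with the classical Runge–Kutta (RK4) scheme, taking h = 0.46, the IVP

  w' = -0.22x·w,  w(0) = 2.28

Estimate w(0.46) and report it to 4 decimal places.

2.2275

RK4: k1 = f(x_n, w_n); k2 = f(x_n + h/2, w_n + (h/2)·k1); k3 = f(x_n + h/2, w_n + (h/2)·k2); k4 = f(x_n + h, w_n + h·k3); w_{n+1} = w_n + (h/6)·(k1 + 2k2 + 2k3 + k4).
x=0.000000, w=2.280000:
  k1 = f(0.000000, 2.280000) = 0.000000
  k2 = f(0.230000, 2.280000) = -0.115368
  k3 = f(0.230000, 2.253465) = -0.114025
  k4 = f(0.460000, 2.227548) = -0.225428
  w ← 2.280000 + (0.46/6)·(k1 + 2k2 + 2k3 + k4) = 2.227544
w(0.46) ≈ 2.2275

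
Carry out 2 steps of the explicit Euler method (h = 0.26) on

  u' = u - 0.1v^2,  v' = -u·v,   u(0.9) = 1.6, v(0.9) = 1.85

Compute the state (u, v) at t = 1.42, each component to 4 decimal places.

Euler on (u,v): u_{n+1} = u_n + h·u', v_{n+1} = v_n + h·v'.
0.900000: (1.600000, 1.850000); f=(1.257750, -2.960000) → (1.927015, 1.080400)
1.160000: (1.927015, 1.080400); f=(1.810289, -2.081947) → (2.397690, 0.539094)
(u(1.42), v(1.42)) ≈ (2.3977, 0.5391)

2.3977, 0.5391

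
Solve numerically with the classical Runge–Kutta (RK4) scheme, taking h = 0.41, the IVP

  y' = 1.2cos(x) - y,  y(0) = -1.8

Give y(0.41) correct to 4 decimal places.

RK4: k1 = f(x_n, y_n); k2 = f(x_n + h/2, y_n + (h/2)·k1); k3 = f(x_n + h/2, y_n + (h/2)·k2); k4 = f(x_n + h, y_n + h·k3); y_{n+1} = y_n + (h/6)·(k1 + 2k2 + 2k3 + k4).
x=0.000000, y=-1.800000:
  k1 = f(0.000000, -1.800000) = 3.000000
  k2 = f(0.205000, -1.185000) = 2.359873
  k3 = f(0.205000, -1.316226) = 2.491099
  k4 = f(0.410000, -0.778649) = 1.879194
  y ← -1.800000 + (0.41/6)·(k1 + 2k2 + 2k3 + k4) = -0.803622
y(0.41) ≈ -0.8036

-0.8036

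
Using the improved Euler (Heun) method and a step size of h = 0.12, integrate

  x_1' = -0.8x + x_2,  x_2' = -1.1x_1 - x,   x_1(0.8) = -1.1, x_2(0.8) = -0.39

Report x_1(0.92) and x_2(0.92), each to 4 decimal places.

Heun on (x_1,x_2): k1 = f(x_n, state_n); k2 = f(x_n + h, state_n + h·k1); state_{n+1} = state_n + (h/2)·(k1 + k2).
0.800000: (-1.100000, -0.390000)
  k1 = (-1.030000, 0.410000)
  predictor → (-1.223600, -0.340800)
  k2 = (-1.076800, 0.425960)
  → (-1.226408, -0.339842)
(x_1(0.92), x_2(0.92)) ≈ (-1.2264, -0.3398)

-1.2264, -0.3398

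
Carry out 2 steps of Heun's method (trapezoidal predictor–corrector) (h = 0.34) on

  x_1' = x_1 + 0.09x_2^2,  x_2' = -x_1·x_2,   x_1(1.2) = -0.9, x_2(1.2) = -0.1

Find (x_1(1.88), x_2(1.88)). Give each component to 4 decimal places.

-1.7568, -0.2305

Heun on (x_1,x_2): k1 = f(t_n, state_n); k2 = f(t_n + h, state_n + h·k1); state_{n+1} = state_n + (h/2)·(k1 + k2).
1.200000: (-0.900000, -0.100000)
  k1 = (-0.899100, -0.090000)
  predictor → (-1.205694, -0.130600)
  k2 = (-1.204159, -0.157464)
  → (-1.257554, -0.142069)
1.540000: (-1.257554, -0.142069)
  k1 = (-1.255737, -0.178659)
  predictor → (-1.684505, -0.202813)
  k2 = (-1.680803, -0.341639)
  → (-1.756766, -0.230520)
(x_1(1.88), x_2(1.88)) ≈ (-1.7568, -0.2305)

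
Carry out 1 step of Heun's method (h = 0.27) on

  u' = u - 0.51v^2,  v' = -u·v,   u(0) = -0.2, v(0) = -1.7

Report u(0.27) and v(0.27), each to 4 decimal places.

-0.7350, -1.9036

Heun on (u,v): k1 = f(t_n, state_n); k2 = f(t_n + h, state_n + h·k1); state_{n+1} = state_n + (h/2)·(k1 + k2).
0.000000: (-0.200000, -1.700000)
  k1 = (-1.673900, -0.340000)
  predictor → (-0.651953, -1.791800)
  k2 = (-2.289332, -1.168169)
  → (-0.735036, -1.903603)
(u(0.27), v(0.27)) ≈ (-0.7350, -1.9036)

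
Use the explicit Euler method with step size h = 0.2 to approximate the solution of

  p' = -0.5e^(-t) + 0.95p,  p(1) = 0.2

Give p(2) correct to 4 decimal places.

0.2773

Euler: p_{n+1} = p_n + h·f(t_n, p_n).
t=1.000000, p=0.200000: f=0.006060 → p ← 0.200000 + 0.2·0.006060 = 0.201212
t=1.200000, p=0.201212: f=0.040554 → p ← 0.201212 + 0.2·0.040554 = 0.209323
t=1.400000, p=0.209323: f=0.075558 → p ← 0.209323 + 0.2·0.075558 = 0.224435
t=1.600000, p=0.224435: f=0.112265 → p ← 0.224435 + 0.2·0.112265 = 0.246888
t=1.800000, p=0.246888: f=0.151894 → p ← 0.246888 + 0.2·0.151894 = 0.277266
p(2) ≈ 0.2773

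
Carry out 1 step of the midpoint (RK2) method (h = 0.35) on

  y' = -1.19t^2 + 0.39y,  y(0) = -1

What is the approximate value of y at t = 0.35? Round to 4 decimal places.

-1.1586

Midpoint: k1 = f(t_n, y_n); k2 = f(t_n + h/2, y_n + (h/2)·k1); y_{n+1} = y_n + h·k2.
t=0.000000, y=-1.000000:
  k1 = f(0.000000, -1.000000) = -0.390000
  k2 = f(0.175000, -1.068250) = -0.453061
  y ← -1.000000 + 0.35·(-0.453061) = -1.158571
y(0.35) ≈ -1.1586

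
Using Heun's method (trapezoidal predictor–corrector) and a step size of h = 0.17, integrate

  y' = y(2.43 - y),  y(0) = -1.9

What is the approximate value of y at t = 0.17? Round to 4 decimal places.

-4.2055

Heun: k1 = f(t_n, y_n); k2 = f(t_n + h, y_n + h·k1); y_{n+1} = y_n + (h/2)·(k1 + k2).
t=0.000000, y=-1.900000:
  k1 = f(0.000000, -1.900000) = -8.227000
  k2 = f(0.170000, -3.298590) = -18.896270
  y ← -1.900000 + (0.17/2)·(-8.227000 + (-18.896270)) = -4.205478
y(0.17) ≈ -4.2055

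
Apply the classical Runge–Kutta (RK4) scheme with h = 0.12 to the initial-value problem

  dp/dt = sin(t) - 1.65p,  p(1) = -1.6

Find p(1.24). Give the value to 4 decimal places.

RK4: k1 = f(t_n, p_n); k2 = f(t_n + h/2, p_n + (h/2)·k1); k3 = f(t_n + h/2, p_n + (h/2)·k2); k4 = f(t_n + h, p_n + h·k3); p_{n+1} = p_n + (h/6)·(k1 + 2k2 + 2k3 + k4).
t=1.000000, p=-1.600000:
  k1 = f(1.000000, -1.600000) = 3.481471
  k2 = f(1.060000, -1.391112) = 3.167690
  k3 = f(1.060000, -1.409939) = 3.198754
  k4 = f(1.120000, -1.216149) = 2.906747
  p ← -1.600000 + (0.12/6)·(k1 + 2k2 + 2k3 + k4) = -1.217578
t=1.120000, p=-1.217578:
  k1 = f(1.120000, -1.217578) = 2.909104
  k2 = f(1.180000, -1.043032) = 2.645608
  k3 = f(1.180000, -1.058841) = 2.671694
  k4 = f(1.240000, -0.896975) = 2.425792
  p ← -1.217578 + (0.12/6)·(k1 + 2k2 + 2k3 + k4) = -0.898188
p(1.24) ≈ -0.8982

-0.8982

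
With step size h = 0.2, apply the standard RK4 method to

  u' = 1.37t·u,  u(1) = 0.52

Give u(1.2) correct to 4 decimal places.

RK4: k1 = f(t_n, u_n); k2 = f(t_n + h/2, u_n + (h/2)·k1); k3 = f(t_n + h/2, u_n + (h/2)·k2); k4 = f(t_n + h, u_n + h·k3); u_{n+1} = u_n + (h/6)·(k1 + 2k2 + 2k3 + k4).
t=1.000000, u=0.520000:
  k1 = f(1.000000, 0.520000) = 0.712400
  k2 = f(1.100000, 0.591240) = 0.890999
  k3 = f(1.100000, 0.609100) = 0.917914
  k4 = f(1.200000, 0.703583) = 1.156690
  u ← 0.520000 + (0.2/6)·(k1 + 2k2 + 2k3 + k4) = 0.702897
u(1.2) ≈ 0.7029

0.7029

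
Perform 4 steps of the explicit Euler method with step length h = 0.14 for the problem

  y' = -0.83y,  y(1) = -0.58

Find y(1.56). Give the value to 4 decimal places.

Euler: y_{n+1} = y_n + h·f(s_n, y_n).
s=1.000000, y=-0.580000: f=0.481400 → y ← -0.580000 + 0.14·0.481400 = -0.512604
s=1.140000, y=-0.512604: f=0.425461 → y ← -0.512604 + 0.14·0.425461 = -0.453039
s=1.280000, y=-0.453039: f=0.376023 → y ← -0.453039 + 0.14·0.376023 = -0.400396
s=1.420000, y=-0.400396: f=0.332329 → y ← -0.400396 + 0.14·0.332329 = -0.353870
y(1.56) ≈ -0.3539

-0.3539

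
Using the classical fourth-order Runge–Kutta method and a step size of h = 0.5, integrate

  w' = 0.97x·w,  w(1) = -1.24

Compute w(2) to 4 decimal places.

-5.2992

RK4: k1 = f(x_n, w_n); k2 = f(x_n + h/2, w_n + (h/2)·k1); k3 = f(x_n + h/2, w_n + (h/2)·k2); k4 = f(x_n + h, w_n + h·k3); w_{n+1} = w_n + (h/6)·(k1 + 2k2 + 2k3 + k4).
x=1.000000, w=-1.240000:
  k1 = f(1.000000, -1.240000) = -1.202800
  k2 = f(1.250000, -1.540700) = -1.868099
  k3 = f(1.250000, -1.707025) = -2.069767
  k4 = f(1.500000, -2.274884) = -3.309956
  w ← -1.240000 + (0.5/6)·(k1 + 2k2 + 2k3 + k4) = -2.272374
x=1.500000, w=-2.272374:
  k1 = f(1.500000, -2.272374) = -3.306304
  k2 = f(1.750000, -3.098950) = -5.260468
  k3 = f(1.750000, -3.587491) = -6.089766
  k4 = f(2.000000, -5.317257) = -10.315478
  w ← -2.272374 + (0.5/6)·(k1 + 2k2 + 2k3 + k4) = -5.299228
w(2) ≈ -5.2992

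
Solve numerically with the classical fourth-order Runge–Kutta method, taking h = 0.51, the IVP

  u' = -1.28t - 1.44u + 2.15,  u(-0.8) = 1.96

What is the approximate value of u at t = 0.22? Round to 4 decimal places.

RK4: k1 = f(t_n, u_n); k2 = f(t_n + h/2, u_n + (h/2)·k1); k3 = f(t_n + h/2, u_n + (h/2)·k2); k4 = f(t_n + h, u_n + h·k3); u_{n+1} = u_n + (h/6)·(k1 + 2k2 + 2k3 + k4).
t=-0.800000, u=1.960000:
  k1 = f(-0.800000, 1.960000) = 0.351600
  k2 = f(-0.545000, 2.049658) = -0.103908
  k3 = f(-0.545000, 1.933504) = 0.063355
  k4 = f(-0.290000, 1.992311) = -0.347728
  u ← 1.960000 + (0.51/6)·(k1 + 2k2 + 2k3 + k4) = 1.953435
t=-0.290000, u=1.953435:
  k1 = f(-0.290000, 1.953435) = -0.291747
  k2 = f(-0.035000, 1.879040) = -0.511017
  k3 = f(-0.035000, 1.823126) = -0.430501
  k4 = f(0.220000, 1.733880) = -0.628387
  u ← 1.953435 + (0.51/6)·(k1 + 2k2 + 2k3 + k4) = 1.715166
u(0.22) ≈ 1.7152

1.7152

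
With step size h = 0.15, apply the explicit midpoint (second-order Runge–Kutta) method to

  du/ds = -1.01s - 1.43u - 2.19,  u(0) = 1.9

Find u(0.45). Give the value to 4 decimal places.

Midpoint: k1 = f(s_n, u_n); k2 = f(s_n + h/2, u_n + (h/2)·k1); u_{n+1} = u_n + h·k2.
s=0.000000, u=1.900000:
  k1 = f(0.000000, 1.900000) = -4.907000
  k2 = f(0.075000, 1.531975) = -4.456474
  u ← 1.900000 + 0.15·(-4.456474) = 1.231529
s=0.150000, u=1.231529:
  k1 = f(0.150000, 1.231529) = -4.102586
  k2 = f(0.225000, 0.923835) = -3.738334
  u ← 1.231529 + 0.15·(-3.738334) = 0.670779
s=0.300000, u=0.670779:
  k1 = f(0.300000, 0.670779) = -3.452214
  k2 = f(0.375000, 0.411863) = -3.157714
  u ← 0.670779 + 0.15·(-3.157714) = 0.197122
u(0.45) ≈ 0.1971

0.1971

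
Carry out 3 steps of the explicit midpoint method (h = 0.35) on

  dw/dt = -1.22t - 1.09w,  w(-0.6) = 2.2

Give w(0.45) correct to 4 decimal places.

0.6889

Midpoint: k1 = f(t_n, w_n); k2 = f(t_n + h/2, w_n + (h/2)·k1); w_{n+1} = w_n + h·k2.
t=-0.600000, w=2.200000:
  k1 = f(-0.600000, 2.200000) = -1.666000
  k2 = f(-0.425000, 1.908450) = -1.561711
  w ← 2.200000 + 0.35·(-1.561711) = 1.653401
t=-0.250000, w=1.653401:
  k1 = f(-0.250000, 1.653401) = -1.497207
  k2 = f(-0.075000, 1.391390) = -1.425115
  w ← 1.653401 + 0.35·(-1.425115) = 1.154611
t=0.100000, w=1.154611:
  k1 = f(0.100000, 1.154611) = -1.380526
  k2 = f(0.275000, 0.913019) = -1.330691
  w ← 1.154611 + 0.35·(-1.330691) = 0.688869
w(0.45) ≈ 0.6889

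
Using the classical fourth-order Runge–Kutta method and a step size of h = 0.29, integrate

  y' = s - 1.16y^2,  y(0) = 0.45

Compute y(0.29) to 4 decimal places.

0.4292

RK4: k1 = f(s_n, y_n); k2 = f(s_n + h/2, y_n + (h/2)·k1); k3 = f(s_n + h/2, y_n + (h/2)·k2); k4 = f(s_n + h, y_n + h·k3); y_{n+1} = y_n + (h/6)·(k1 + 2k2 + 2k3 + k4).
s=0.000000, y=0.450000:
  k1 = f(0.000000, 0.450000) = -0.234900
  k2 = f(0.145000, 0.415940) = -0.055687
  k3 = f(0.145000, 0.441925) = -0.081546
  k4 = f(0.290000, 0.426352) = 0.079140
  y ← 0.450000 + (0.29/6)·(k1 + 2k2 + 2k3 + k4) = 0.429206
y(0.29) ≈ 0.4292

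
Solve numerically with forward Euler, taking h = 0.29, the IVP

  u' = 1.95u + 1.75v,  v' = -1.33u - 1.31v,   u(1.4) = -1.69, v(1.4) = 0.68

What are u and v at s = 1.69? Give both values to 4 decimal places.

Euler on (u,v): u_{n+1} = u_n + h·u', v_{n+1} = v_n + h·v'.
1.400000: (-1.690000, 0.680000); f=(-2.105500, 1.356900) → (-2.300595, 1.073501)
(u(1.69), v(1.69)) ≈ (-2.3006, 1.0735)

-2.3006, 1.0735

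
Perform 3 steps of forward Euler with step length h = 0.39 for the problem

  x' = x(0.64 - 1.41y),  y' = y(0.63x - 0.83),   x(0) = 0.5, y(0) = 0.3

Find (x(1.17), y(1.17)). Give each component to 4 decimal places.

0.6928, 0.1602

Euler on (x,y): x_{n+1} = x_n + h·x', y_{n+1} = y_n + h·y'.
0.000000: (0.500000, 0.300000); f=(0.108500, -0.154500) → (0.542315, 0.239745)
0.390000: (0.542315, 0.239745); f=(0.163757, -0.117077) → (0.606180, 0.194085)
0.780000: (0.606180, 0.194085); f=(0.222068, -0.086971) → (0.692787, 0.160166)
(x(1.17), y(1.17)) ≈ (0.6928, 0.1602)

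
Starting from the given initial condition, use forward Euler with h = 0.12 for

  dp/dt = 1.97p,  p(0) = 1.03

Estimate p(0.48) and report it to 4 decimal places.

Euler: p_{n+1} = p_n + h·f(t_n, p_n).
t=0.000000, p=1.030000: f=2.029100 → p ← 1.030000 + 0.12·2.029100 = 1.273492
t=0.120000, p=1.273492: f=2.508779 → p ← 1.273492 + 0.12·2.508779 = 1.574546
t=0.240000, p=1.574546: f=3.101855 → p ← 1.574546 + 0.12·3.101855 = 1.946768
t=0.360000, p=1.946768: f=3.835133 → p ← 1.946768 + 0.12·3.835133 = 2.406984
p(0.48) ≈ 2.4070

2.4070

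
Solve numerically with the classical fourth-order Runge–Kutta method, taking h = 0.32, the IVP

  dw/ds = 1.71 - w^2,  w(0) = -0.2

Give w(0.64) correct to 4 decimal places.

RK4: k1 = f(s_n, w_n); k2 = f(s_n + h/2, w_n + (h/2)·k1); k3 = f(s_n + h/2, w_n + (h/2)·k2); k4 = f(s_n + h, w_n + h·k3); w_{n+1} = w_n + (h/6)·(k1 + 2k2 + 2k3 + k4).
s=0.000000, w=-0.200000:
  k1 = f(0.000000, -0.200000) = 1.670000
  k2 = f(0.160000, 0.067200) = 1.705484
  k3 = f(0.160000, 0.072877) = 1.704689
  k4 = f(0.320000, 0.345500) = 1.590629
  w ← -0.200000 + (0.32/6)·(k1 + 2k2 + 2k3 + k4) = 0.337652
s=0.320000, w=0.337652:
  k1 = f(0.320000, 0.337652) = 1.595991
  k2 = f(0.480000, 0.593011) = 1.358338
  k3 = f(0.480000, 0.554986) = 1.401990
  k4 = f(0.640000, 0.786289) = 1.091750
  w ← 0.337652 + (0.32/6)·(k1 + 2k2 + 2k3 + k4) = 0.775433
w(0.64) ≈ 0.7754

0.7754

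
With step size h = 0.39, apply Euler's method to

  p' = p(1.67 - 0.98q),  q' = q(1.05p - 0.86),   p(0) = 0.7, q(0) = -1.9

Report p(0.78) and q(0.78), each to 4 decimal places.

Euler on (p,q): p_{n+1} = p_n + h·p', q_{n+1} = q_n + h·q'.
0.000000: (0.700000, -1.900000); f=(2.472400, 0.237500) → (1.664236, -1.807375)
0.390000: (1.664236, -1.807375); f=(5.727015, -1.603951) → (3.897772, -2.432916)
(p(0.78), q(0.78)) ≈ (3.8978, -2.4329)

3.8978, -2.4329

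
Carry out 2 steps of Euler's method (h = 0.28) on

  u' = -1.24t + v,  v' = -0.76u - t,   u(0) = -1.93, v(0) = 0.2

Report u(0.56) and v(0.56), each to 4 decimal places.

-1.8002, 0.9311

Euler on (u,v): u_{n+1} = u_n + h·u', v_{n+1} = v_n + h·v'.
0.000000: (-1.930000, 0.200000); f=(0.200000, 1.466800) → (-1.874000, 0.610704)
0.280000: (-1.874000, 0.610704); f=(0.263504, 1.144240) → (-1.800219, 0.931091)
(u(0.56), v(0.56)) ≈ (-1.8002, 0.9311)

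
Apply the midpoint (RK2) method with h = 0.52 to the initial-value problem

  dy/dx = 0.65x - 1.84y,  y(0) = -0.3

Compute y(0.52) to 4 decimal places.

Midpoint: k1 = f(x_n, y_n); k2 = f(x_n + h/2, y_n + (h/2)·k1); y_{n+1} = y_n + h·k2.
x=0.000000, y=-0.300000:
  k1 = f(0.000000, -0.300000) = 0.552000
  k2 = f(0.260000, -0.156480) = 0.456923
  y ← -0.300000 + 0.52·0.456923 = -0.062400
y(0.52) ≈ -0.0624

-0.0624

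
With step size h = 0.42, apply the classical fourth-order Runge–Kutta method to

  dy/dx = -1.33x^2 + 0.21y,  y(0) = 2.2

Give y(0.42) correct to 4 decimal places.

RK4: k1 = f(x_n, y_n); k2 = f(x_n + h/2, y_n + (h/2)·k1); k3 = f(x_n + h/2, y_n + (h/2)·k2); k4 = f(x_n + h, y_n + h·k3); y_{n+1} = y_n + (h/6)·(k1 + 2k2 + 2k3 + k4).
x=0.000000, y=2.200000:
  k1 = f(0.000000, 2.200000) = 0.462000
  k2 = f(0.210000, 2.297020) = 0.423721
  k3 = f(0.210000, 2.288981) = 0.422033
  k4 = f(0.420000, 2.377254) = 0.264611
  y ← 2.200000 + (0.42/6)·(k1 + 2k2 + 2k3 + k4) = 2.369268
y(0.42) ≈ 2.3693

2.3693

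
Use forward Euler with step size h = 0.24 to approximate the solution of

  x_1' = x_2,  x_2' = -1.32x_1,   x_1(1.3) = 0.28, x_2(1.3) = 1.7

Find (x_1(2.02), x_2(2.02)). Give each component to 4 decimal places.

Euler on (x_1,x_2): x_1_{n+1} = x_1_n + h·x_1', x_2_{n+1} = x_2_n + h·x_2'.
1.300000: (0.280000, 1.700000); f=(1.700000, -0.369600) → (0.688000, 1.611296)
1.540000: (0.688000, 1.611296); f=(1.611296, -0.908160) → (1.074711, 1.393338)
1.780000: (1.074711, 1.393338); f=(1.393338, -1.418619) → (1.409112, 1.052869)
(x_1(2.02), x_2(2.02)) ≈ (1.4091, 1.0529)

1.4091, 1.0529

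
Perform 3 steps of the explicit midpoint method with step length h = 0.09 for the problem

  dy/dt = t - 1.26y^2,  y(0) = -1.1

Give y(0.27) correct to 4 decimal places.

-1.6933

Midpoint: k1 = f(t_n, y_n); k2 = f(t_n + h/2, y_n + (h/2)·k1); y_{n+1} = y_n + h·k2.
t=0.000000, y=-1.100000:
  k1 = f(0.000000, -1.100000) = -1.524600
  k2 = f(0.045000, -1.168607) = -1.675709
  y ← -1.100000 + 0.09·(-1.675709) = -1.250814
t=0.090000, y=-1.250814:
  k1 = f(0.090000, -1.250814) = -1.881314
  k2 = f(0.135000, -1.335473) = -2.112195
  y ← -1.250814 + 0.09·(-2.112195) = -1.440911
t=0.180000, y=-1.440911:
  k1 = f(0.180000, -1.440911) = -2.436044
  k2 = f(0.225000, -1.550533) = -2.804234
  y ← -1.440911 + 0.09·(-2.804234) = -1.693292
y(0.27) ≈ -1.6933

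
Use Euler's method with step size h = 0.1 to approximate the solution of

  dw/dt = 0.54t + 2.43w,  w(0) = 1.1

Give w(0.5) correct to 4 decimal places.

Euler: w_{n+1} = w_n + h·f(t_n, w_n).
t=0.000000, w=1.100000: f=2.673000 → w ← 1.100000 + 0.1·2.673000 = 1.367300
t=0.100000, w=1.367300: f=3.376539 → w ← 1.367300 + 0.1·3.376539 = 1.704954
t=0.200000, w=1.704954: f=4.251038 → w ← 1.704954 + 0.1·4.251038 = 2.130058
t=0.300000, w=2.130058: f=5.338040 → w ← 2.130058 + 0.1·5.338040 = 2.663862
t=0.400000, w=2.663862: f=6.689184 → w ← 2.663862 + 0.1·6.689184 = 3.332780
w(0.5) ≈ 3.3328

3.3328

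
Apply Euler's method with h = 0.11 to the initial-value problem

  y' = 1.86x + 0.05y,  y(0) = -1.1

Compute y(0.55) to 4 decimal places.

-0.9043

Euler: y_{n+1} = y_n + h·f(x_n, y_n).
x=0.000000, y=-1.100000: f=-0.055000 → y ← -1.100000 + 0.11·(-0.055000) = -1.106050
x=0.110000, y=-1.106050: f=0.149297 → y ← -1.106050 + 0.11·0.149297 = -1.089627
x=0.220000, y=-1.089627: f=0.354719 → y ← -1.089627 + 0.11·0.354719 = -1.050608
x=0.330000, y=-1.050608: f=0.561270 → y ← -1.050608 + 0.11·0.561270 = -0.988869
x=0.440000, y=-0.988869: f=0.768957 → y ← -0.988869 + 0.11·0.768957 = -0.904283
y(0.55) ≈ -0.9043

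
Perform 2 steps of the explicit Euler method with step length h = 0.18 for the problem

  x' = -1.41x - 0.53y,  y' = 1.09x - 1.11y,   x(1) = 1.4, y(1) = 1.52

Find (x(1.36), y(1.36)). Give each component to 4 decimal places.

0.5291, 1.3696

Euler on (x,y): x_{n+1} = x_n + h·x', y_{n+1} = y_n + h·y'.
1.000000: (1.400000, 1.520000); f=(-2.779600, -0.161200) → (0.899672, 1.490984)
1.180000: (0.899672, 1.490984); f=(-2.058759, -0.674350) → (0.529095, 1.369601)
(x(1.36), y(1.36)) ≈ (0.5291, 1.3696)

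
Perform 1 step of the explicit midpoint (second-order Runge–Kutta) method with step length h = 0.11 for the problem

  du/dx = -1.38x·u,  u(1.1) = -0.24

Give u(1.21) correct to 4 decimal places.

Midpoint: k1 = f(x_n, u_n); k2 = f(x_n + h/2, u_n + (h/2)·k1); u_{n+1} = u_n + h·k2.
x=1.100000, u=-0.240000:
  k1 = f(1.100000, -0.240000) = 0.364320
  k2 = f(1.155000, -0.219962) = 0.350598
  u ← -0.240000 + 0.11·0.350598 = -0.201434
u(1.21) ≈ -0.2014

-0.2014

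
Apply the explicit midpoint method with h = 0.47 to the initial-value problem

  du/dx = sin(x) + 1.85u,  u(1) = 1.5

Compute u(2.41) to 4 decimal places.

Midpoint: k1 = f(x_n, u_n); k2 = f(x_n + h/2, u_n + (h/2)·k1); u_{n+1} = u_n + h·k2.
x=1.000000, u=1.500000:
  k1 = f(1.000000, 1.500000) = 3.616471
  k2 = f(1.235000, 2.349871) = 5.291409
  u ← 1.500000 + 0.47·5.291409 = 3.986962
x=1.470000, u=3.986962:
  k1 = f(1.470000, 3.986962) = 8.370804
  k2 = f(1.705000, 5.954101) = 12.006096
  u ← 3.986962 + 0.47·12.006096 = 9.629827
x=1.940000, u=9.629827:
  k1 = f(1.940000, 9.629827) = 18.747795
  k2 = f(2.175000, 14.035559) = 26.788739
  u ← 9.629827 + 0.47·26.788739 = 22.220534
u(2.41) ≈ 22.2205

22.2205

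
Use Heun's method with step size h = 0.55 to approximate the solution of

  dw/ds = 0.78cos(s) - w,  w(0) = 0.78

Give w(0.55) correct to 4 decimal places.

0.7484

Heun: k1 = f(s_n, w_n); k2 = f(s_n + h, w_n + h·k1); w_{n+1} = w_n + (h/2)·(k1 + k2).
s=0.000000, w=0.780000:
  k1 = f(0.000000, 0.780000) = 0.000000
  k2 = f(0.550000, 0.780000) = -0.115031
  w ← 0.780000 + (0.55/2)·(0.000000 + (-0.115031)) = 0.748367
w(0.55) ≈ 0.7484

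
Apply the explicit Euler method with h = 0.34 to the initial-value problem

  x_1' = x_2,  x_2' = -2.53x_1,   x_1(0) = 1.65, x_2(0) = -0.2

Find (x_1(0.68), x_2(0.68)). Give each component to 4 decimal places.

Euler on (x_1,x_2): x_1_{n+1} = x_1_n + h·x_1', x_2_{n+1} = x_2_n + h·x_2'.
0.000000: (1.650000, -0.200000); f=(-0.200000, -4.174500) → (1.582000, -1.619330)
0.340000: (1.582000, -1.619330); f=(-1.619330, -4.002460) → (1.031428, -2.980166)
(x_1(0.68), x_2(0.68)) ≈ (1.0314, -2.9802)

1.0314, -2.9802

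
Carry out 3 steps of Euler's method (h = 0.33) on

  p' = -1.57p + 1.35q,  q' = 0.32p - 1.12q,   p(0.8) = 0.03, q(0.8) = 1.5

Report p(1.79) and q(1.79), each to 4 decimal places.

0.6608, 0.5019

Euler on (p,q): p_{n+1} = p_n + h·p', q_{n+1} = q_n + h·q'.
0.800000: (0.030000, 1.500000); f=(1.977900, -1.670400) → (0.682707, 0.948768)
1.130000: (0.682707, 0.948768); f=(0.208987, -0.844154) → (0.751673, 0.670197)
1.460000: (0.751673, 0.670197); f=(-0.275360, -0.510086) → (0.660804, 0.501869)
(p(1.79), q(1.79)) ≈ (0.6608, 0.5019)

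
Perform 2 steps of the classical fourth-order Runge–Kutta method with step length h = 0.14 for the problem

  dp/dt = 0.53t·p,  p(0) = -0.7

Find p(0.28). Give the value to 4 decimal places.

-0.7147

RK4: k1 = f(t_n, p_n); k2 = f(t_n + h/2, p_n + (h/2)·k1); k3 = f(t_n + h/2, p_n + (h/2)·k2); k4 = f(t_n + h, p_n + h·k3); p_{n+1} = p_n + (h/6)·(k1 + 2k2 + 2k3 + k4).
t=0.000000, p=-0.700000:
  k1 = f(0.000000, -0.700000) = 0.000000
  k2 = f(0.070000, -0.700000) = -0.025970
  k3 = f(0.070000, -0.701818) = -0.026037
  k4 = f(0.140000, -0.703645) = -0.052210
  p ← -0.700000 + (0.14/6)·(k1 + 2k2 + 2k3 + k4) = -0.703645
t=0.140000, p=-0.703645:
  k1 = f(0.140000, -0.703645) = -0.052210
  k2 = f(0.210000, -0.707300) = -0.078722
  k3 = f(0.210000, -0.709156) = -0.078929
  k4 = f(0.280000, -0.714695) = -0.106061
  p ← -0.703645 + (0.14/6)·(k1 + 2k2 + 2k3 + k4) = -0.714695
p(0.28) ≈ -0.7147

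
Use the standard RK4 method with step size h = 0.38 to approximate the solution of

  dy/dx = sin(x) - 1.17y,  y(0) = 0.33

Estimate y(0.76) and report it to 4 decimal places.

0.3435

RK4: k1 = f(x_n, y_n); k2 = f(x_n + h/2, y_n + (h/2)·k1); k3 = f(x_n + h/2, y_n + (h/2)·k2); k4 = f(x_n + h, y_n + h·k3); y_{n+1} = y_n + (h/6)·(k1 + 2k2 + 2k3 + k4).
x=0.000000, y=0.330000:
  k1 = f(0.000000, 0.330000) = -0.386100
  k2 = f(0.190000, 0.256641) = -0.111411
  k3 = f(0.190000, 0.308832) = -0.172474
  k4 = f(0.380000, 0.264460) = 0.061503
  y ← 0.330000 + (0.38/6)·(k1 + 2k2 + 2k3 + k4) = 0.273483
x=0.380000, y=0.273483:
  k1 = f(0.380000, 0.273483) = 0.050945
  k2 = f(0.570000, 0.283163) = 0.208331
  k3 = f(0.570000, 0.313066) = 0.173344
  k4 = f(0.760000, 0.339354) = 0.291877
  y ← 0.273483 + (0.38/6)·(k1 + 2k2 + 2k3 + k4) = 0.343541
y(0.76) ≈ 0.3435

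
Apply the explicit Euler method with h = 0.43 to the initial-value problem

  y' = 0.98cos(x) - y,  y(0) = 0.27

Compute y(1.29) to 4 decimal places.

0.6802

Euler: y_{n+1} = y_n + h·f(x_n, y_n).
x=0.000000, y=0.270000: f=0.710000 → y ← 0.270000 + 0.43·0.710000 = 0.575300
x=0.430000, y=0.575300: f=0.315486 → y ← 0.575300 + 0.43·0.315486 = 0.710959
x=0.860000, y=0.710959: f=-0.071570 → y ← 0.710959 + 0.43·(-0.071570) = 0.680184
y(1.29) ≈ 0.6802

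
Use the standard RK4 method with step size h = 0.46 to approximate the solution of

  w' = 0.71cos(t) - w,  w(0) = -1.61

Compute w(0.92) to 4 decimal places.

RK4: k1 = f(t_n, w_n); k2 = f(t_n + h/2, w_n + (h/2)·k1); k3 = f(t_n + h/2, w_n + (h/2)·k2); k4 = f(t_n + h, w_n + h·k3); w_{n+1} = w_n + (h/6)·(k1 + 2k2 + 2k3 + k4).
t=0.000000, w=-1.610000:
  k1 = f(0.000000, -1.610000) = 2.320000
  k2 = f(0.230000, -1.076400) = 1.767703
  k3 = f(0.230000, -1.203428) = 1.894731
  k4 = f(0.460000, -0.738424) = 1.374621
  w ← -1.610000 + (0.46/6)·(k1 + 2k2 + 2k3 + k4) = -0.765172
t=0.460000, w=-0.765172:
  k1 = f(0.460000, -0.765172) = 1.401370
  k2 = f(0.690000, -0.442857) = 0.990442
  k3 = f(0.690000, -0.537371) = 1.084955
  k4 = f(0.920000, -0.266093) = 0.696225
  w ← -0.765172 + (0.46/6)·(k1 + 2k2 + 2k3 + k4) = -0.286129
w(0.92) ≈ -0.2861

-0.2861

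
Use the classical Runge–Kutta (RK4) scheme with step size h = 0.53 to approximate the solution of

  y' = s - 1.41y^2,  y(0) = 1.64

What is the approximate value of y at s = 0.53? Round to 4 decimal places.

RK4: k1 = f(s_n, y_n); k2 = f(s_n + h/2, y_n + (h/2)·k1); k3 = f(s_n + h/2, y_n + (h/2)·k2); k4 = f(s_n + h, y_n + h·k3); y_{n+1} = y_n + (h/6)·(k1 + 2k2 + 2k3 + k4).
s=0.000000, y=1.640000:
  k1 = f(0.000000, 1.640000) = -3.792336
  k2 = f(0.265000, 0.635031) = -0.303603
  k3 = f(0.265000, 1.559545) = -3.164376
  k4 = f(0.530000, -0.037119) = 0.528057
  y ← 1.640000 + (0.53/6)·(k1 + 2k2 + 2k3 + k4) = 0.738979
y(0.53) ≈ 0.7390

0.7390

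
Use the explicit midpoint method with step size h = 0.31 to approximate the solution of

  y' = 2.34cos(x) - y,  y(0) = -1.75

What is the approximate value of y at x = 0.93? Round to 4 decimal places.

0.4518

Midpoint: k1 = f(x_n, y_n); k2 = f(x_n + h/2, y_n + (h/2)·k1); y_{n+1} = y_n + h·k2.
x=0.000000, y=-1.750000:
  k1 = f(0.000000, -1.750000) = 4.090000
  k2 = f(0.155000, -1.116050) = 3.427997
  y ← -1.750000 + 0.31·3.427997 = -0.687321
x=0.310000, y=-0.687321:
  k1 = f(0.310000, -0.687321) = 2.915781
  k2 = f(0.465000, -0.235375) = 2.326917
  y ← -0.687321 + 0.31·2.326917 = 0.034023
x=0.620000, y=0.034023:
  k1 = f(0.620000, 0.034023) = 1.870452
  k2 = f(0.775000, 0.323944) = 1.347802
  y ← 0.034023 + 0.31·1.347802 = 0.451842
y(0.93) ≈ 0.4518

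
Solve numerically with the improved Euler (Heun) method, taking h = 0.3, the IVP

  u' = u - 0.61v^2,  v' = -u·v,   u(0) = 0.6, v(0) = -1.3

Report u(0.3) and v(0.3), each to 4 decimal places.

0.5020, -1.1077

Heun on (u,v): k1 = f(s_n, state_n); k2 = f(s_n + h, state_n + h·k1); state_{n+1} = state_n + (h/2)·(k1 + k2).
0.000000: (0.600000, -1.300000)
  k1 = (-0.430900, 0.780000)
  predictor → (0.470730, -1.066000)
  k2 = (-0.222447, 0.501798)
  → (0.501998, -1.107730)
(u(0.3), v(0.3)) ≈ (0.5020, -1.1077)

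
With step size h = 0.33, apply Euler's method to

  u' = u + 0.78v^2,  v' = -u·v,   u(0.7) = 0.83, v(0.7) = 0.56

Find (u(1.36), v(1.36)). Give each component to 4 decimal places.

Euler on (u,v): u_{n+1} = u_n + h·u', v_{n+1} = v_n + h·v'.
0.700000: (0.830000, 0.560000); f=(1.074608, -0.464800) → (1.184621, 0.406616)
1.030000: (1.184621, 0.406616); f=(1.313583, -0.481686) → (1.618103, 0.247660)
(u(1.36), v(1.36)) ≈ (1.6181, 0.2477)

1.6181, 0.2477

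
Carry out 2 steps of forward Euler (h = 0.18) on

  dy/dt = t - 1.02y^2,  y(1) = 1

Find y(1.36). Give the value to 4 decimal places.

1.0265

Euler: y_{n+1} = y_n + h·f(t_n, y_n).
t=1.000000, y=1.000000: f=-0.020000 → y ← 1.000000 + 0.18·(-0.020000) = 0.996400
t=1.180000, y=0.996400: f=0.167331 → y ← 0.996400 + 0.18·0.167331 = 1.026520
y(1.36) ≈ 1.0265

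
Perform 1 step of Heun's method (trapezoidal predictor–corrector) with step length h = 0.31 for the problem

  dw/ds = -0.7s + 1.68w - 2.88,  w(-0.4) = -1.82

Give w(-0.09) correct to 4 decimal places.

Heun: k1 = f(s_n, w_n); k2 = f(s_n + h, w_n + h·k1); w_{n+1} = w_n + (h/2)·(k1 + k2).
s=-0.400000, w=-1.820000:
  k1 = f(-0.400000, -1.820000) = -5.657600
  k2 = f(-0.090000, -3.573856) = -8.821078
  w ← -1.820000 + (0.31/2)·(-5.657600 + (-8.821078)) = -4.064195
w(-0.09) ≈ -4.0642

-4.0642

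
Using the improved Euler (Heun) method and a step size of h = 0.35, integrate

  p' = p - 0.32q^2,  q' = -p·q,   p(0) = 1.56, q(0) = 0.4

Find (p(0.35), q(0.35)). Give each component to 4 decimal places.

Heun on (p,q): k1 = f(t_n, state_n); k2 = f(t_n + h, state_n + h·k1); state_{n+1} = state_n + (h/2)·(k1 + k2).
0.000000: (1.560000, 0.400000)
  k1 = (1.508800, -0.624000)
  predictor → (2.088080, 0.181600)
  k2 = (2.077527, -0.379195)
  → (2.187607, 0.224441)
(p(0.35), q(0.35)) ≈ (2.1876, 0.2244)

2.1876, 0.2244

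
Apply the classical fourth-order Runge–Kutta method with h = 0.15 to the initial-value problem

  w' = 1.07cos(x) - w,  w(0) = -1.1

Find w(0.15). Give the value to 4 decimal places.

-0.7983

RK4: k1 = f(x_n, w_n); k2 = f(x_n + h/2, w_n + (h/2)·k1); k3 = f(x_n + h/2, w_n + (h/2)·k2); k4 = f(x_n + h, w_n + h·k3); w_{n+1} = w_n + (h/6)·(k1 + 2k2 + 2k3 + k4).
x=0.000000, w=-1.100000:
  k1 = f(0.000000, -1.100000) = 2.170000
  k2 = f(0.075000, -0.937250) = 2.004242
  k3 = f(0.075000, -0.949682) = 2.016674
  k4 = f(0.150000, -0.797499) = 1.855484
  w ← -1.100000 + (0.15/6)·(k1 + 2k2 + 2k3 + k4) = -0.798317
w(0.15) ≈ -0.7983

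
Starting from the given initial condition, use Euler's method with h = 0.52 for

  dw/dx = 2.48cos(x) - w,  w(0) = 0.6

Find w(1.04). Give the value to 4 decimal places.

Euler: w_{n+1} = w_n + h·f(x_n, w_n).
x=0.000000, w=0.600000: f=1.880000 → w ← 0.600000 + 0.52·1.880000 = 1.577600
x=0.520000, w=1.577600: f=0.574592 → w ← 1.577600 + 0.52·0.574592 = 1.876388
w(1.04) ≈ 1.8764

1.8764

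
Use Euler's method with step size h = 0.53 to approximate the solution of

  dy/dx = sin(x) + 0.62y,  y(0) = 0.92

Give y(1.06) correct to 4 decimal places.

1.8919

Euler: y_{n+1} = y_n + h·f(x_n, y_n).
x=0.000000, y=0.920000: f=0.570400 → y ← 0.920000 + 0.53·0.570400 = 1.222312
x=0.530000, y=1.222312: f=1.263367 → y ← 1.222312 + 0.53·1.263367 = 1.891896
y(1.06) ≈ 1.8919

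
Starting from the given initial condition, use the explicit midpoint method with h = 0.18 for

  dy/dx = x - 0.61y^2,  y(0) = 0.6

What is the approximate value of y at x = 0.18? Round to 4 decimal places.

Midpoint: k1 = f(x_n, y_n); k2 = f(x_n + h/2, y_n + (h/2)·k1); y_{n+1} = y_n + h·k2.
x=0.000000, y=0.600000:
  k1 = f(0.000000, 0.600000) = -0.219600
  k2 = f(0.090000, 0.580236) = -0.115371
  y ← 0.600000 + 0.18·(-0.115371) = 0.579233
y(0.18) ≈ 0.5792

0.5792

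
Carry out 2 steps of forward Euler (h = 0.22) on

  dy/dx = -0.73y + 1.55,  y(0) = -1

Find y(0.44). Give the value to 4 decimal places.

-0.0774

Euler: y_{n+1} = y_n + h·f(x_n, y_n).
x=0.000000, y=-1.000000: f=2.280000 → y ← -1.000000 + 0.22·2.280000 = -0.498400
x=0.220000, y=-0.498400: f=1.913832 → y ← -0.498400 + 0.22·1.913832 = -0.077357
y(0.44) ≈ -0.0774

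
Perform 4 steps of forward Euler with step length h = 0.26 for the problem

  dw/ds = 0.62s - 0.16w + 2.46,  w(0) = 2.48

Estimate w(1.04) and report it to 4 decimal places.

Euler: w_{n+1} = w_n + h·f(s_n, w_n).
s=0.000000, w=2.480000: f=2.063200 → w ← 2.480000 + 0.26·2.063200 = 3.016432
s=0.260000, w=3.016432: f=2.138571 → w ← 3.016432 + 0.26·2.138571 = 3.572460
s=0.520000, w=3.572460: f=2.210806 → w ← 3.572460 + 0.26·2.210806 = 4.147270
s=0.780000, w=4.147270: f=2.280037 → w ← 4.147270 + 0.26·2.280037 = 4.740080
w(1.04) ≈ 4.7401

4.7401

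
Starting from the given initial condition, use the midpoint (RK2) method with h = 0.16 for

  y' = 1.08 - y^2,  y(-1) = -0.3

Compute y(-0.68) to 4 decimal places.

0.0374

Midpoint: k1 = f(t_n, y_n); k2 = f(t_n + h/2, y_n + (h/2)·k1); y_{n+1} = y_n + h·k2.
t=-1.000000, y=-0.300000:
  k1 = f(-1.000000, -0.300000) = 0.990000
  k2 = f(-0.920000, -0.220800) = 1.031247
  y ← -0.300000 + 0.16·1.031247 = -0.135000
t=-0.840000, y=-0.135000:
  k1 = f(-0.840000, -0.135000) = 1.061775
  k2 = f(-0.760000, -0.050058) = 1.077494
  y ← -0.135000 + 0.16·1.077494 = 0.037399
y(-0.68) ≈ 0.0374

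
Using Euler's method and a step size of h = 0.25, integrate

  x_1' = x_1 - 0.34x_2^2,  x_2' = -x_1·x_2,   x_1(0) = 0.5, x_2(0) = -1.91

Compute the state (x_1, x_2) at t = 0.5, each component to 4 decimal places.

0.1562, -1.5397

Euler on (x_1,x_2): x_1_{n+1} = x_1_n + h·x_1', x_2_{n+1} = x_2_n + h·x_2'.
0.000000: (0.500000, -1.910000); f=(-0.740354, 0.955000) → (0.314912, -1.671250)
0.250000: (0.314912, -1.671250); f=(-0.634735, 0.526296) → (0.156228, -1.539676)
(x_1(0.5), x_2(0.5)) ≈ (0.1562, -1.5397)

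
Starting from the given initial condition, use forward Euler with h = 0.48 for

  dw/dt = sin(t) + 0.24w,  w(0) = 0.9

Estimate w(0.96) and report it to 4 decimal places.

Euler: w_{n+1} = w_n + h·f(t_n, w_n).
t=0.000000, w=0.900000: f=0.216000 → w ← 0.900000 + 0.48·0.216000 = 1.003680
t=0.480000, w=1.003680: f=0.702662 → w ← 1.003680 + 0.48·0.702662 = 1.340958
w(0.96) ≈ 1.3410

1.3410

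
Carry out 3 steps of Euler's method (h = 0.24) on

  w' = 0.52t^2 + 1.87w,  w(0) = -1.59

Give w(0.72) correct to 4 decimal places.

Euler: w_{n+1} = w_n + h·f(t_n, w_n).
t=0.000000, w=-1.590000: f=-2.973300 → w ← -1.590000 + 0.24·(-2.973300) = -2.303592
t=0.240000, w=-2.303592: f=-4.277765 → w ← -2.303592 + 0.24·(-4.277765) = -3.330256
t=0.480000, w=-3.330256: f=-6.107770 → w ← -3.330256 + 0.24·(-6.107770) = -4.796120
w(0.72) ≈ -4.7961

-4.7961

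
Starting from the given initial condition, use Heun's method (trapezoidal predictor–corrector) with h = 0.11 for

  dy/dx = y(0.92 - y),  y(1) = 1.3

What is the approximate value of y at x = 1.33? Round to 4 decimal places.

1.1736

Heun: k1 = f(x_n, y_n); k2 = f(x_n + h, y_n + h·k1); y_{n+1} = y_n + (h/2)·(k1 + k2).
x=1.000000, y=1.300000:
  k1 = f(1.000000, 1.300000) = -0.494000
  k2 = f(1.110000, 1.245660) = -0.405662
  y ← 1.300000 + (0.11/2)·(-0.494000 + (-0.405662)) = 1.250519
x=1.110000, y=1.250519:
  k1 = f(1.110000, 1.250519) = -0.413320
  k2 = f(1.220000, 1.205053) = -0.343505
  y ← 1.250519 + (0.11/2)·(-0.413320 + (-0.343505)) = 1.208893
x=1.220000, y=1.208893:
  k1 = f(1.220000, 1.208893) = -0.349241
  k2 = f(1.330000, 1.170477) = -0.293177
  y ← 1.208893 + (0.11/2)·(-0.349241 + (-0.293177)) = 1.173560
y(1.33) ≈ 1.1736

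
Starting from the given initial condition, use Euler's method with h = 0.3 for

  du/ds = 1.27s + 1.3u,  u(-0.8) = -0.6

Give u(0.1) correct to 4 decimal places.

Euler: u_{n+1} = u_n + h·f(s_n, u_n).
s=-0.800000, u=-0.600000: f=-1.796000 → u ← -0.600000 + 0.3·(-1.796000) = -1.138800
s=-0.500000, u=-1.138800: f=-2.115440 → u ← -1.138800 + 0.3·(-2.115440) = -1.773432
s=-0.200000, u=-1.773432: f=-2.559462 → u ← -1.773432 + 0.3·(-2.559462) = -2.541270
u(0.1) ≈ -2.5413

-2.5413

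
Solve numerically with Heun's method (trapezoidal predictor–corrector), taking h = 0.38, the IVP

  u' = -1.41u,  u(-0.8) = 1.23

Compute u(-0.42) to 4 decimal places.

Heun: k1 = f(t_n, u_n); k2 = f(t_n + h, u_n + h·k1); u_{n+1} = u_n + (h/2)·(k1 + k2).
t=-0.800000, u=1.230000:
  k1 = f(-0.800000, 1.230000) = -1.734300
  k2 = f(-0.420000, 0.570966) = -0.805062
  u ← 1.230000 + (0.38/2)·(-1.734300 + (-0.805062)) = 0.747521
u(-0.42) ≈ 0.7475

0.7475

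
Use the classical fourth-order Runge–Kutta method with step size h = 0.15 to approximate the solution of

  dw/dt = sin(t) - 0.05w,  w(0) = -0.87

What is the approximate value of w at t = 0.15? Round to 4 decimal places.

-0.8523

RK4: k1 = f(t_n, w_n); k2 = f(t_n + h/2, w_n + (h/2)·k1); k3 = f(t_n + h/2, w_n + (h/2)·k2); k4 = f(t_n + h, w_n + h·k3); w_{n+1} = w_n + (h/6)·(k1 + 2k2 + 2k3 + k4).
t=0.000000, w=-0.870000:
  k1 = f(0.000000, -0.870000) = 0.043500
  k2 = f(0.075000, -0.866738) = 0.118267
  k3 = f(0.075000, -0.861130) = 0.117986
  k4 = f(0.150000, -0.852302) = 0.192053
  w ← -0.870000 + (0.15/6)·(k1 + 2k2 + 2k3 + k4) = -0.852299
w(0.15) ≈ -0.8523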